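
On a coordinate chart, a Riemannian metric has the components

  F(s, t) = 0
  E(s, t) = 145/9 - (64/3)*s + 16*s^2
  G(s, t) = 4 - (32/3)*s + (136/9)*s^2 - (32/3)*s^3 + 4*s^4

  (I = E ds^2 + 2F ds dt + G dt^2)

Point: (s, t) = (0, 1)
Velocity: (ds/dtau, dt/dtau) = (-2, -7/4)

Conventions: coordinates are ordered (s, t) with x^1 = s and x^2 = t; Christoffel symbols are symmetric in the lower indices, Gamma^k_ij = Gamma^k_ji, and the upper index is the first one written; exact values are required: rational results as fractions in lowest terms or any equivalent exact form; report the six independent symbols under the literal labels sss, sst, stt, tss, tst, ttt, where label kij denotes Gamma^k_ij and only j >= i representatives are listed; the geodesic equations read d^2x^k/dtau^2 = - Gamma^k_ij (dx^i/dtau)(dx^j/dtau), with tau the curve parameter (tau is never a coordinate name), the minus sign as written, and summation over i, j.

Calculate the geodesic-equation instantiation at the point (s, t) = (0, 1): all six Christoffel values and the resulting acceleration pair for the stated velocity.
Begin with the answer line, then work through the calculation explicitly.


Answer: Gamma_sss = -96/145, Gamma_sst = 0, Gamma_stt = 48/145, Gamma_tss = 0, Gamma_tst = -4/3, Gamma_ttt = 0; accelerations (d^2s/dtau^2, d^2t/dtau^2) = (237/145, 28/3)

E = 145/9, F = 0, G = 4 at the point
E_s = -64/3, E_t = 0, F_s = 0, F_t = 0, G_s = -32/3, G_t = 0
EG - F^2 = 580/9;  g^inv = (9/580) * [[4, 0], [0, 145/9]]
first-kind symbols [ij,l] = (1/2)(d_i g_jl + d_j g_il - d_l g_ij): [ss,s] = E_s/2 = -32/3, [ss,t] = F_s - E_t/2 = 0, [st,s] = E_t/2 = 0, [st,t] = G_s/2 = -16/3, [tt,s] = F_t - G_s/2 = 16/3, [tt,t] = G_t/2 = 0
Gamma^s_ij = (G*[ij,s] - F*[ij,t])/(EG - F^2), Gamma^t_ij = (E*[ij,t] - F*[ij,s])/(EG - F^2)
Gamma_sss = -96/145, Gamma_sst = 0, Gamma_stt = 48/145, Gamma_tss = 0, Gamma_tst = -4/3, Gamma_ttt = 0
d^2s/dtau^2 = -(Gamma_sss*(-2)^2 + 2*Gamma_sst*(-2)*(-7/4) + Gamma_stt*(-7/4)^2) = 237/145
d^2t/dtau^2 = -(Gamma_tss*(-2)^2 + 2*Gamma_tst*(-2)*(-7/4) + Gamma_ttt*(-7/4)^2) = 28/3


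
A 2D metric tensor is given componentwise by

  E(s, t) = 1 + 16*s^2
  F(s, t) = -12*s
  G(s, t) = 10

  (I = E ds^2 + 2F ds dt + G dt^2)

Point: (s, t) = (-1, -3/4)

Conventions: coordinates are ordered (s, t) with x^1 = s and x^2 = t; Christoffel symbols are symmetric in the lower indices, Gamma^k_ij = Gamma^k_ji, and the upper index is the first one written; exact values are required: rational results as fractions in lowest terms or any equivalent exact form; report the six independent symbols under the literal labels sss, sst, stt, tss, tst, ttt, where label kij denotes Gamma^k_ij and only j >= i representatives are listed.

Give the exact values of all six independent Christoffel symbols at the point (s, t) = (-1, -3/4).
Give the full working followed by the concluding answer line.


E = 17, F = 12, G = 10 at the point
E_s = -32, E_t = 0, F_s = -12, F_t = 0, G_s = 0, G_t = 0
EG - F^2 = 26;  g^inv = (1/26) * [[10, -12], [-12, 17]]
first-kind symbols [ij,l] = (1/2)(d_i g_jl + d_j g_il - d_l g_ij): [ss,s] = E_s/2 = -16, [ss,t] = F_s - E_t/2 = -12, [st,s] = E_t/2 = 0, [st,t] = G_s/2 = 0, [tt,s] = F_t - G_s/2 = 0, [tt,t] = G_t/2 = 0
Gamma^s_ij = (G*[ij,s] - F*[ij,t])/(EG - F^2), Gamma^t_ij = (E*[ij,t] - F*[ij,s])/(EG - F^2)

Answer: Gamma_sss = -8/13, Gamma_sst = 0, Gamma_stt = 0, Gamma_tss = -6/13, Gamma_tst = 0, Gamma_ttt = 0


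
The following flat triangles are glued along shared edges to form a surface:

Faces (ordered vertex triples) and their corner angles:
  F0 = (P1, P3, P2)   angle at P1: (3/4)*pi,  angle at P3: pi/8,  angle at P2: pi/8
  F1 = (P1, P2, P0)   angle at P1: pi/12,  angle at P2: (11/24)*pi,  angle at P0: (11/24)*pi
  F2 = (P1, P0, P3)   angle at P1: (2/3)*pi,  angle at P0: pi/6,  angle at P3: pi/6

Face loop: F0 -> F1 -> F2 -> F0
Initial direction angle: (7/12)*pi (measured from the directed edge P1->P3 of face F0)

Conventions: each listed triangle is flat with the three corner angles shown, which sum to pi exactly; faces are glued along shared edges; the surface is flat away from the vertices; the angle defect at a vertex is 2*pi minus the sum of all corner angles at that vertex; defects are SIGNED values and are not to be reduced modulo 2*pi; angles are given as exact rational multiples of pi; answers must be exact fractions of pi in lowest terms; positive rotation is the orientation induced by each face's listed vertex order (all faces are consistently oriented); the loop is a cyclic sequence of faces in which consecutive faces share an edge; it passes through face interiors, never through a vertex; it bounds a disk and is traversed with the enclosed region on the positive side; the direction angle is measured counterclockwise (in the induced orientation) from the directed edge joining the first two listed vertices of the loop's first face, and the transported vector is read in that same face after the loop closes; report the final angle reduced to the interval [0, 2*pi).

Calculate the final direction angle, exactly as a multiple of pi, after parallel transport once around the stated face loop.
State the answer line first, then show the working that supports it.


Answer: final direction angle = (13/12)*pi

enclosed vertex P1: corner angles sum to (3/2)*pi, defect = 2*pi - (3/2)*pi = pi/2
summing the enclosed defects onto the initial angle, mod 2*pi in the induced orientation:
final angle = (7/12)*pi + pi/2 = (13/12)*pi (mod 2*pi)


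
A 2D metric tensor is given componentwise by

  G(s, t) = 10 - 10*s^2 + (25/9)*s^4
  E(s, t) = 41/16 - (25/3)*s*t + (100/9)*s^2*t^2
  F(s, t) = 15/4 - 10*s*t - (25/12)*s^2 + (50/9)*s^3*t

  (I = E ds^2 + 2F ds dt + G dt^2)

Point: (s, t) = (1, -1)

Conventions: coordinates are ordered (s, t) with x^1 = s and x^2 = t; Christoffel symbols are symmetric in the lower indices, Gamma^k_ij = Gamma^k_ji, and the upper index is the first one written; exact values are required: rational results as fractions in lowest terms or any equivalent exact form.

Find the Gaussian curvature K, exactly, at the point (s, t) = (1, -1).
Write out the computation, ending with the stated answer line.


E = 3169/144, F = 55/9, G = 25/9, EG - F^2 = 3425/144 at the point
E_s = 275/9, E_t = -275/9, F_s = -65/6, F_t = -40/9, G_s = -80/9, G_t = 0
E_tt = 200/9, F_st = 20/3, G_ss = 40/3
K follows from Brioschi's formula, (det M1 - det M2)/(EG - F^2)^2.
M1 = [[-E_tt/2 + F_st - G_ss/2, E_s/2, F_s - E_t/2], [F_t - G_s/2, E, F], [G_t/2, F, G]] = [[-100/9, 275/18, 40/9], [0, 3169/144, 55/9], [0, 55/9, 25/9]]; det M1 = -85625/324
M2 = [[0, E_t/2, G_s/2], [E_t/2, E, F], [G_s/2, F, G]] = [[0, -275/18, -40/9], [-275/18, 3169/144, 55/9], [-40/9, 55/9, 25/9]]; det M2 = -82025/324
det M1 - det M2 = -100/9; K = -100/9 / (3425/144)^2 = -9216/469225

Answer: K = -9216/469225


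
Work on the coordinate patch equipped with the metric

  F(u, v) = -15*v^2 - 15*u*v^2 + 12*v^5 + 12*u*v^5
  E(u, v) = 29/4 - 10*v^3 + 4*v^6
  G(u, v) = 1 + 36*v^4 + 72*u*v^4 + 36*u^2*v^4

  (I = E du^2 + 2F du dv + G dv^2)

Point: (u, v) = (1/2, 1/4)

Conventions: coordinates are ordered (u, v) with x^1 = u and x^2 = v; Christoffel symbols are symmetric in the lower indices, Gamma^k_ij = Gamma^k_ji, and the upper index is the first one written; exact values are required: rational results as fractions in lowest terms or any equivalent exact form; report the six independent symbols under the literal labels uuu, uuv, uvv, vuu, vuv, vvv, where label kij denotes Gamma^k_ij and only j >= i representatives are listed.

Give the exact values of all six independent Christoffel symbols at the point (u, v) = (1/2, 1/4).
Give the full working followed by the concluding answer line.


E = 7265/1024, F = -711/512, G = 337/256 at the point
E_u = 0, E_v = -237/128, F_u = -237/256, F_v = -1395/128, G_u = 27/64, G_v = 81/16
EG - F^2 = 7589/1024;  g^inv = (1024/7589) * [[337/256, 711/512], [711/512, 7265/1024]]
first-kind symbols [ij,l] = (1/2)(d_i g_jl + d_j g_il - d_l g_ij): [uu,u] = E_u/2 = 0, [uu,v] = F_u - E_v/2 = 0, [uv,u] = E_v/2 = -237/256, [uv,v] = G_u/2 = 27/128, [vv,u] = F_v - G_u/2 = -711/64, [vv,v] = G_v/2 = 81/32
Gamma^u_ij = (G*[ij,u] - F*[ij,v])/(EG - F^2), Gamma^v_ij = (E*[ij,v] - F*[ij,u])/(EG - F^2)

Answer: Gamma_uuu = 0, Gamma_uuv = -948/7589, Gamma_uvv = -11376/7589, Gamma_vuu = 0, Gamma_vuv = 216/7589, Gamma_vvv = 2592/7589


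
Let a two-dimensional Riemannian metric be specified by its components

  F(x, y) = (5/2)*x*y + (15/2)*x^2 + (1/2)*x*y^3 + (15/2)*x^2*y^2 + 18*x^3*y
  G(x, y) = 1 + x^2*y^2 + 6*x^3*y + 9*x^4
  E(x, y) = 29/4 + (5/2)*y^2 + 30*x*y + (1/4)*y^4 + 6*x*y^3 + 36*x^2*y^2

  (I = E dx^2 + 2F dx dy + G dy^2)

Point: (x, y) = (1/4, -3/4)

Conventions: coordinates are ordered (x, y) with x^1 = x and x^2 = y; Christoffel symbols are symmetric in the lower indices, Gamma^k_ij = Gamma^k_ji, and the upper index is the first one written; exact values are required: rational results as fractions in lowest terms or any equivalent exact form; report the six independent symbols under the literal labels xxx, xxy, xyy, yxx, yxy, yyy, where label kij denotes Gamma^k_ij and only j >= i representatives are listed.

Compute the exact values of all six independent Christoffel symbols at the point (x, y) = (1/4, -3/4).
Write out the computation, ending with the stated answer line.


E = 3833/1024, F = 0, G = 1 at the point
E_x = -477/32, E_y = 159/64, F_x = 159/128, F_y = 53/128, G_x = 0, G_y = 0
EG - F^2 = 3833/1024;  g^inv = (1024/3833) * [[1, 0], [0, 3833/1024]]
first-kind symbols [ij,l] = (1/2)(d_i g_jl + d_j g_il - d_l g_ij): [xx,x] = E_x/2 = -477/64, [xx,y] = F_x - E_y/2 = 0, [xy,x] = E_y/2 = 159/128, [xy,y] = G_x/2 = 0, [yy,x] = F_y - G_x/2 = 53/128, [yy,y] = G_y/2 = 0
Gamma^x_ij = (G*[ij,x] - F*[ij,y])/(EG - F^2), Gamma^y_ij = (E*[ij,y] - F*[ij,x])/(EG - F^2)

Answer: Gamma_xxx = -7632/3833, Gamma_xxy = 1272/3833, Gamma_xyy = 424/3833, Gamma_yxx = 0, Gamma_yxy = 0, Gamma_yyy = 0


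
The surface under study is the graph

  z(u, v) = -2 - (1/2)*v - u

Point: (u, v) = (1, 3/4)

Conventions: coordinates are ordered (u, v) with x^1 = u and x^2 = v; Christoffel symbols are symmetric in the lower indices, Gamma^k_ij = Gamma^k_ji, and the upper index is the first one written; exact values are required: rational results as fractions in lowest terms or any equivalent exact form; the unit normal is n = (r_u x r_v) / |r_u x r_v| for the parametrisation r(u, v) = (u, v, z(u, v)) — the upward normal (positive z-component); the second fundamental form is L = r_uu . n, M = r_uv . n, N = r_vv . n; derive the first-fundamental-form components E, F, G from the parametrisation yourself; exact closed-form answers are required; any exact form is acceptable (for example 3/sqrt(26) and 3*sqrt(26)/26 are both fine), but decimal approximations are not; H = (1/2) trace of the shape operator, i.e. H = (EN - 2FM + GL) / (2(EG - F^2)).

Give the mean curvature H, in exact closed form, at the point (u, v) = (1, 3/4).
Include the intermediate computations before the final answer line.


z_u = -1, z_v = -1/2, z_uu = 0, z_uv = 0, z_vv = 0
E = 2, F = 1/2, G = 5/4; answer radicand W^2 = 9/4
unnormalised second-form numerators: l = 0, m = 0, n = 0; L = l/sqrt(9/4), and similarly M = m/sqrt(W^2), N = n/sqrt(W^2)
H = (E*n - 2*F*m + G*l) / (2*(EG - F^2)*sqrt(W^2)); E*n - 2*F*m + G*l = 0, EG - F^2 = 9/4, so H = (0)/sqrt(9/4)

Answer: H = 0


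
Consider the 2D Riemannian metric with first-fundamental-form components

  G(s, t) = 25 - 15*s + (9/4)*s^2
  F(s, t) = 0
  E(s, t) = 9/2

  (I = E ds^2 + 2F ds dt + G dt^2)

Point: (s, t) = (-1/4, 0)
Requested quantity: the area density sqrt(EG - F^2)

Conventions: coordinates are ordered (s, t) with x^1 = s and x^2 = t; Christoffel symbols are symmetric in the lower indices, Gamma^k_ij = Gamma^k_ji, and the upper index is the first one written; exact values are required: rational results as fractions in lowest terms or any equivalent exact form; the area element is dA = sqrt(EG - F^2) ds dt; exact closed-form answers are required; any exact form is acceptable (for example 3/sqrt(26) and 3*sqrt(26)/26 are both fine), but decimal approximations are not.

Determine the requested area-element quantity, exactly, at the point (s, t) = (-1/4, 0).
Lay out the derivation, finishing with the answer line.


E = 9/2, F = 0, G = 1849/64; EG - F^2 = 16641/128

Answer: sqrt(EG - F^2) = 129*sqrt(2)/16


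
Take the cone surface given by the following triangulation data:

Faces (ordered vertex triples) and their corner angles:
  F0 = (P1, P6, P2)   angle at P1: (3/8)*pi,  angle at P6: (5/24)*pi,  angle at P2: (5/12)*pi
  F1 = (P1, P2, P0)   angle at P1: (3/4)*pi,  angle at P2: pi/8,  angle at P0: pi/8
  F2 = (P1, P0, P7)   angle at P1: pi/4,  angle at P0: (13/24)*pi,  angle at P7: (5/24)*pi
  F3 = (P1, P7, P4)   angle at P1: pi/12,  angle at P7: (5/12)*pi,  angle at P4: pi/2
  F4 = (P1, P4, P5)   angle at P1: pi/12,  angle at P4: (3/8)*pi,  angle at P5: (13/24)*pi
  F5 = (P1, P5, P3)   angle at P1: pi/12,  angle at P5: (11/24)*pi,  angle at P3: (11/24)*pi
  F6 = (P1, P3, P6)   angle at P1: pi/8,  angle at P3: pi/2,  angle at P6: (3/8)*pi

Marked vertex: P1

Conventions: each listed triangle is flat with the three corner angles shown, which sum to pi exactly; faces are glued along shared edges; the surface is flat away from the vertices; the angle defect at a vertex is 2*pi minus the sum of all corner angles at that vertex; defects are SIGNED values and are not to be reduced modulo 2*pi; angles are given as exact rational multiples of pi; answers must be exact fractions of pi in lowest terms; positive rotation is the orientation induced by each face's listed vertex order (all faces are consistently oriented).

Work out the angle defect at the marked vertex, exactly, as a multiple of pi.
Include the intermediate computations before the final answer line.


Sum of corner angles at P1: (7/4)*pi
defect = 2*pi - (7/4)*pi

Answer: defect(P1) = pi/4


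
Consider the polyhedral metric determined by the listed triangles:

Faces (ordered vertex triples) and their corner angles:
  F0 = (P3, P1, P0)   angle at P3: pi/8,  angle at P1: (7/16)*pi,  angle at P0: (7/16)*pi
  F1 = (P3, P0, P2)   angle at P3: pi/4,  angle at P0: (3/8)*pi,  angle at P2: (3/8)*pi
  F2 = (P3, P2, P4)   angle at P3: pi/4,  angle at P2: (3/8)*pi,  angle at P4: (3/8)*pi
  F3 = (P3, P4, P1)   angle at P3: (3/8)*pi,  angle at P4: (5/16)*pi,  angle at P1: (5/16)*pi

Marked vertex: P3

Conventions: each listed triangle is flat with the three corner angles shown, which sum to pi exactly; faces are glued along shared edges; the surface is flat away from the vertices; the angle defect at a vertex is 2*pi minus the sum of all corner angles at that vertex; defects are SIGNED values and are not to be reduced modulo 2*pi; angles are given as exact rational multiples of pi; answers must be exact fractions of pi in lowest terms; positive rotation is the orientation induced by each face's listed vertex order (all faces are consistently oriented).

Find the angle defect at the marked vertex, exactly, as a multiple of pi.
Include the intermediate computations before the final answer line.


Sum of corner angles at P3: pi
defect = 2*pi - pi

Answer: defect(P3) = pi


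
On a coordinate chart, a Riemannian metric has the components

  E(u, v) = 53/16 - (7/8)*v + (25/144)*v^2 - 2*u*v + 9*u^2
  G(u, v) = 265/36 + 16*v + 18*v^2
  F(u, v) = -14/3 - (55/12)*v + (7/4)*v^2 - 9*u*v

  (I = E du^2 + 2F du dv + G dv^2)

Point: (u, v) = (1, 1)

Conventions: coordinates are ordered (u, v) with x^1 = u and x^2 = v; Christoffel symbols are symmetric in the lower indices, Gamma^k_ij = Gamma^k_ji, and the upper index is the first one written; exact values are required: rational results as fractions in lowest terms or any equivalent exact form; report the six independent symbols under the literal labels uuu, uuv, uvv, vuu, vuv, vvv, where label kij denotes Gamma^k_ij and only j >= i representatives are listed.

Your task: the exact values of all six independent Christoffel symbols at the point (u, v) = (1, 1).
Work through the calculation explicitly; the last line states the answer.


E = 173/18, F = -33/2, G = 1489/36 at the point
E_u = 16, E_v = -91/36, F_u = -9, F_v = -121/12, G_u = 0, G_v = 52
EG - F^2 = 81179/648;  g^inv = (648/81179) * [[1489/36, 33/2], [33/2, 173/18]]
first-kind symbols [ij,l] = (1/2)(d_i g_jl + d_j g_il - d_l g_ij): [uu,u] = E_u/2 = 8, [uu,v] = F_u - E_v/2 = -557/72, [uv,u] = E_v/2 = -91/72, [uv,v] = G_u/2 = 0, [vv,u] = F_v - G_u/2 = -121/12, [vv,v] = G_v/2 = 26
Gamma^u_ij = (G*[ij,u] - F*[ij,v])/(EG - F^2), Gamma^v_ij = (E*[ij,v] - F*[ij,u])/(EG - F^2)

Answer: Gamma_uuu = 37629/23194, Gamma_uuv = -19357/46388, Gamma_uvv = 2211/23194, Gamma_vuu = 10673/23194, Gamma_vuv = -3861/23194, Gamma_vvv = 7731/11597


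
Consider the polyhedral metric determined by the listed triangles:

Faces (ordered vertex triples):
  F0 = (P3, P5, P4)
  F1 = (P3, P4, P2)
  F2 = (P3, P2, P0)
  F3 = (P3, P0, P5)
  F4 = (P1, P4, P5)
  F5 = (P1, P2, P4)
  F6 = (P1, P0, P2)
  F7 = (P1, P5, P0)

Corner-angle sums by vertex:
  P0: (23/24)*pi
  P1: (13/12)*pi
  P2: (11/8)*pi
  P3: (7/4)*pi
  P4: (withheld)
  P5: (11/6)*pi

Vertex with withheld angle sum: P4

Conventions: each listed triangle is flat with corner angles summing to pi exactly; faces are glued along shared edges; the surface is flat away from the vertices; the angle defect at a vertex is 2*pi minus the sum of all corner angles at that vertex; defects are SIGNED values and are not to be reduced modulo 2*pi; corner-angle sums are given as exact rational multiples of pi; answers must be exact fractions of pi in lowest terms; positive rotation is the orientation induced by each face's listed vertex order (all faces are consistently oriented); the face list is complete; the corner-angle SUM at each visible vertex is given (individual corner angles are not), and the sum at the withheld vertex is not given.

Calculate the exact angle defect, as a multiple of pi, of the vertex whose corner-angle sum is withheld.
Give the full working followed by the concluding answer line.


V = 6, E = 12, F = 8; chi = V - E + F = 2
Gauss-Bonnet: total defect = 2*pi*chi = 4*pi; visible defects sum to 3*pi

Answer: defect(P4) = pi


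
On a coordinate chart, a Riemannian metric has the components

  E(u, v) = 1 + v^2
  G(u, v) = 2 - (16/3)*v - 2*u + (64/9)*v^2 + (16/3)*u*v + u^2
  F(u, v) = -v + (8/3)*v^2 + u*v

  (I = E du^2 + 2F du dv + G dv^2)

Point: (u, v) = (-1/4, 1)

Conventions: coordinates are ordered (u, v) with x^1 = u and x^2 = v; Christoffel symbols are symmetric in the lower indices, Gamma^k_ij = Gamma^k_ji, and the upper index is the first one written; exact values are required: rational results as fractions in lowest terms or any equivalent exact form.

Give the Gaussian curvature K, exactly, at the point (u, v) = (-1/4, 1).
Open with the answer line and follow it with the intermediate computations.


Answer: K = -20736/332929

E = 2, F = 17/12, G = 433/144, EG - F^2 = 577/144 at the point
E_u = 0, E_v = 2, F_u = 1, F_v = 49/12, G_u = 17/6, G_v = 68/9
E_vv = 2, F_uv = 1, G_uu = 2
Brioschi: K = (det M1 - det M2) / (EG - F^2)^2 with the standard first/second-derivative matrices M1, M2.
M1 = [[-E_vv/2 + F_uv - G_uu/2, E_u/2, F_u - E_v/2], [F_v - G_u/2, E, F], [G_v/2, F, G]] = [[-1, 0, 0], [8/3, 2, 17/12], [34/9, 17/12, 433/144]]; det M1 = -577/144
M2 = [[0, E_v/2, G_u/2], [E_v/2, E, F], [G_u/2, F, G]] = [[0, 1, 17/12], [1, 2, 17/12], [17/12, 17/12, 433/144]]; det M2 = -433/144
det M1 - det M2 = -1; K = -1 / (577/144)^2 = -20736/332929


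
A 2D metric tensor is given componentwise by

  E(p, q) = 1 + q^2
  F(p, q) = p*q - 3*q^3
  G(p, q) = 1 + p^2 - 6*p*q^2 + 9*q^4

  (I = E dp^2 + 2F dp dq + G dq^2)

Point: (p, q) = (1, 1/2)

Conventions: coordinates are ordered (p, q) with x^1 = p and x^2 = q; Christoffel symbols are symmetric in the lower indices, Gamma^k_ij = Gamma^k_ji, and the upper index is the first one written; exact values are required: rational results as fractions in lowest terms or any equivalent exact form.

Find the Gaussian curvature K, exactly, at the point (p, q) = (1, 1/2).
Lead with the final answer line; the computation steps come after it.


Answer: K = -256/441

E = 5/4, F = 1/8, G = 17/16, EG - F^2 = 21/16 at the point
E_p = 0, E_q = 1, F_p = 1/2, F_q = -5/4, G_p = 1/2, G_q = -3/2
E_qq = 2, F_pq = 1, G_pp = 2
By Brioschi, K is (det M1 - det M2) divided by (EG - F^2) squared.
M1 = [[-E_qq/2 + F_pq - G_pp/2, E_p/2, F_p - E_q/2], [F_q - G_p/2, E, F], [G_q/2, F, G]] = [[-1, 0, 0], [-3/2, 5/4, 1/8], [-3/4, 1/8, 17/16]]; det M1 = -21/16
M2 = [[0, E_q/2, G_p/2], [E_q/2, E, F], [G_p/2, F, G]] = [[0, 1/2, 1/4], [1/2, 5/4, 1/8], [1/4, 1/8, 17/16]]; det M2 = -5/16
det M1 - det M2 = -1; K = -1 / (21/16)^2 = -256/441


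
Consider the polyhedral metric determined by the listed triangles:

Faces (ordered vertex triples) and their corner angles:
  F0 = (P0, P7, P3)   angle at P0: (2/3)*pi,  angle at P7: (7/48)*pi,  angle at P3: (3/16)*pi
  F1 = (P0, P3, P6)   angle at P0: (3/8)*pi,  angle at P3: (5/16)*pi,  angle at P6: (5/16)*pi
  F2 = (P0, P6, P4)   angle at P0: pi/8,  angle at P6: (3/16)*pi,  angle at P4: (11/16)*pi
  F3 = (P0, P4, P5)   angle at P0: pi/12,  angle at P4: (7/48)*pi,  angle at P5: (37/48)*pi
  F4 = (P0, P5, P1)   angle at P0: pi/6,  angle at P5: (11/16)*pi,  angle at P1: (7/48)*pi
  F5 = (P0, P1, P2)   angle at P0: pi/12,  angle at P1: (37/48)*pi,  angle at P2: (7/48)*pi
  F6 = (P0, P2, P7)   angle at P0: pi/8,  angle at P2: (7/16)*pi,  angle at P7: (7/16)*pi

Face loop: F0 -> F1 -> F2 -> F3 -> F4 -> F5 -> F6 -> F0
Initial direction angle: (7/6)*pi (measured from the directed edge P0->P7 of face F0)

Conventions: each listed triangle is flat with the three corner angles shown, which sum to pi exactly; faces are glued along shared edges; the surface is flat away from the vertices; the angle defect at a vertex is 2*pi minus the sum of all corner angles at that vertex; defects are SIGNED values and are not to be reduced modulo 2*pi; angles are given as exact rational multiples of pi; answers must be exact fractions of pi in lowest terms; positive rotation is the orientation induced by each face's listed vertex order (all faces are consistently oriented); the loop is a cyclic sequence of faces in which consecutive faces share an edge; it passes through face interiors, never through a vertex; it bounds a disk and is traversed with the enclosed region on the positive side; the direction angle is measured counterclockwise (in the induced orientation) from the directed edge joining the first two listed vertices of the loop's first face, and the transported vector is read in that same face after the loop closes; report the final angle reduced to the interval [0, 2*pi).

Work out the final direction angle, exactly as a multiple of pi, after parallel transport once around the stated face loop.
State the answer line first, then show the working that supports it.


Answer: final direction angle = (37/24)*pi

enclosed vertex P0: corner angles sum to (13/8)*pi, defect = 2*pi - (13/8)*pi = (3/8)*pi
by Gauss-Bonnet the loop rotates the vector by the enclosed defect sum (positive orientation, mod 2*pi)
final angle = (7/6)*pi + (3/8)*pi = (37/24)*pi (mod 2*pi)


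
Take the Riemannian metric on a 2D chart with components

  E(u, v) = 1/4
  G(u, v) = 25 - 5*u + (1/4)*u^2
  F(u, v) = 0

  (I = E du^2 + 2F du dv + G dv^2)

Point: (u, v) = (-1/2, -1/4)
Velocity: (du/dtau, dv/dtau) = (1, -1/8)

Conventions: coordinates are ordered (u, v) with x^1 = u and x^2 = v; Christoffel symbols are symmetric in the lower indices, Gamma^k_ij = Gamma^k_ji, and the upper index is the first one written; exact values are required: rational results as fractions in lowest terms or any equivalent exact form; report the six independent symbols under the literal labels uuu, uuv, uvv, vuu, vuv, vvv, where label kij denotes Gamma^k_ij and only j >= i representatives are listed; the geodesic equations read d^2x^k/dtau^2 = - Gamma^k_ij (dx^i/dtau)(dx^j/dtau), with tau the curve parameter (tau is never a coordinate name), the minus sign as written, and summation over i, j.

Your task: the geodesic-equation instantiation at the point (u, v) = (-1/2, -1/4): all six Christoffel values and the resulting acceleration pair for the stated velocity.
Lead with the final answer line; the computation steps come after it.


Answer: Gamma_uuu = 0, Gamma_uuv = 0, Gamma_uvv = 21/2, Gamma_vuu = 0, Gamma_vuv = -2/21, Gamma_vvv = 0; accelerations (d^2u/dtau^2, d^2v/dtau^2) = (-21/128, -1/42)

E = 1/4, F = 0, G = 441/16 at the point
E_u = 0, E_v = 0, F_u = 0, F_v = 0, G_u = -21/4, G_v = 0
EG - F^2 = 441/64;  g^inv = (64/441) * [[441/16, 0], [0, 1/4]]
first-kind symbols [ij,l] = (1/2)(d_i g_jl + d_j g_il - d_l g_ij): [uu,u] = E_u/2 = 0, [uu,v] = F_u - E_v/2 = 0, [uv,u] = E_v/2 = 0, [uv,v] = G_u/2 = -21/8, [vv,u] = F_v - G_u/2 = 21/8, [vv,v] = G_v/2 = 0
Gamma^u_ij = (G*[ij,u] - F*[ij,v])/(EG - F^2), Gamma^v_ij = (E*[ij,v] - F*[ij,u])/(EG - F^2)
Gamma_uuu = 0, Gamma_uuv = 0, Gamma_uvv = 21/2, Gamma_vuu = 0, Gamma_vuv = -2/21, Gamma_vvv = 0
d^2u/dtau^2 = -(Gamma_uuu*(1)^2 + 2*Gamma_uuv*(1)*(-1/8) + Gamma_uvv*(-1/8)^2) = -21/128
d^2v/dtau^2 = -(Gamma_vuu*(1)^2 + 2*Gamma_vuv*(1)*(-1/8) + Gamma_vvv*(-1/8)^2) = -1/42


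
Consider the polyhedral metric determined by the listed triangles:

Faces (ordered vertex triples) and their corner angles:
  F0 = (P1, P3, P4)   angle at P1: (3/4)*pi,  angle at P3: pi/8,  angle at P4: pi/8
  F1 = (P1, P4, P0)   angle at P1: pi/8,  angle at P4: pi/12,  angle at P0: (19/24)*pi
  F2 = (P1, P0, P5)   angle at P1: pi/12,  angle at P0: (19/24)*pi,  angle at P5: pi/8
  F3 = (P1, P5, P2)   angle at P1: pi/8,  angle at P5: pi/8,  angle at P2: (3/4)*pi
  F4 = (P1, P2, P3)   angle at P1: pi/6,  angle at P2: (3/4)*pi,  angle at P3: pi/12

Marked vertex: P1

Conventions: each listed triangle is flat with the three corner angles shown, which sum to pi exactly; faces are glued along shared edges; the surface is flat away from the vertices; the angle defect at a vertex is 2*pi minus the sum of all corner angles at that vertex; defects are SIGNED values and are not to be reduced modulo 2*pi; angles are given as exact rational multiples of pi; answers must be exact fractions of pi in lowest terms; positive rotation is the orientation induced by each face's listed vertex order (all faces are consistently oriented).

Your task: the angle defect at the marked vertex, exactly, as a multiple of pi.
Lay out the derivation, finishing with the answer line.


Sum of corner angles at P1: (5/4)*pi
defect = 2*pi - (5/4)*pi

Answer: defect(P1) = (3/4)*pi


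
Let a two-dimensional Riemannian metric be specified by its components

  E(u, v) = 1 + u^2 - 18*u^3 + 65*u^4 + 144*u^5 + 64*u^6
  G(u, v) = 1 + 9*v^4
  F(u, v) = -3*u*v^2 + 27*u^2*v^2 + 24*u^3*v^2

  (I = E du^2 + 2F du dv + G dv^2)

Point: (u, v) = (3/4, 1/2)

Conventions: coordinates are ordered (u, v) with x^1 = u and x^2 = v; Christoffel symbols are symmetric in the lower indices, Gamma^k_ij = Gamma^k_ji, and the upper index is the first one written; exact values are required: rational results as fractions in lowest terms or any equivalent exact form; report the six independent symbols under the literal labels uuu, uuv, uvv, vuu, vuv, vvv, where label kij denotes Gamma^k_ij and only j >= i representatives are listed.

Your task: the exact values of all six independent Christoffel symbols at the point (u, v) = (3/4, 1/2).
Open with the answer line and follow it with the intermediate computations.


Answer: Gamma_uuu = 51168/15529, Gamma_uuv = 0, Gamma_uvv = 5904/15529, Gamma_vuu = 4992/15529, Gamma_vuv = 0, Gamma_vvv = 576/15529

E = 15385/256, F = 369/64, G = 25/16 at the point
E_u = 1599/4, E_v = 0, F_u = 39/2, F_v = 369/16, G_u = 0, G_v = 9/2
EG - F^2 = 15529/256;  g^inv = (256/15529) * [[25/16, -369/64], [-369/64, 15385/256]]
first-kind symbols [ij,l] = (1/2)(d_i g_jl + d_j g_il - d_l g_ij): [uu,u] = E_u/2 = 1599/8, [uu,v] = F_u - E_v/2 = 39/2, [uv,u] = E_v/2 = 0, [uv,v] = G_u/2 = 0, [vv,u] = F_v - G_u/2 = 369/16, [vv,v] = G_v/2 = 9/4
Gamma^u_ij = (G*[ij,u] - F*[ij,v])/(EG - F^2), Gamma^v_ij = (E*[ij,v] - F*[ij,u])/(EG - F^2)


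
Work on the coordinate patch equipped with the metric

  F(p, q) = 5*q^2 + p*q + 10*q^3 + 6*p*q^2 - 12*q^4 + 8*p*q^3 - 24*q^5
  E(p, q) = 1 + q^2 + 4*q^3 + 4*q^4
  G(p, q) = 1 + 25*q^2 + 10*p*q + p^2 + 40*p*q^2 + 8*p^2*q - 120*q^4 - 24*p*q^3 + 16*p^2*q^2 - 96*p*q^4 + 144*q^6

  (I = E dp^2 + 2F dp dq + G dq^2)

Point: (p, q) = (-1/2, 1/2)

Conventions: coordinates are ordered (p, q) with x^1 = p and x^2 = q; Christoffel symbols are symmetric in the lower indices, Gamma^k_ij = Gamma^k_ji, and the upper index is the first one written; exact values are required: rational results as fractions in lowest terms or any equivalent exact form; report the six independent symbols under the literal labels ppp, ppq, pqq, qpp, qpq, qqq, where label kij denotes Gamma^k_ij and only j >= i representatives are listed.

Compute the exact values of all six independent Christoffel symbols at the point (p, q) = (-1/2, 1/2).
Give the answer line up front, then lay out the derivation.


Answer: Gamma_ppp = 0, Gamma_ppq = 4/3, Gamma_pqq = -8/3, Gamma_qpp = 0, Gamma_qpq = -2/3, Gamma_qqq = 4/3

E = 2, F = -1/2, G = 5/4 at the point
E_p = 0, E_q = 6, F_p = 3, F_q = -15/2, G_p = -3, G_q = 6
EG - F^2 = 9/4;  g^inv = (4/9) * [[5/4, 1/2], [1/2, 2]]
first-kind symbols [ij,l] = (1/2)(d_i g_jl + d_j g_il - d_l g_ij): [pp,p] = E_p/2 = 0, [pp,q] = F_p - E_q/2 = 0, [pq,p] = E_q/2 = 3, [pq,q] = G_p/2 = -3/2, [qq,p] = F_q - G_p/2 = -6, [qq,q] = G_q/2 = 3
Gamma^p_ij = (G*[ij,p] - F*[ij,q])/(EG - F^2), Gamma^q_ij = (E*[ij,q] - F*[ij,p])/(EG - F^2)


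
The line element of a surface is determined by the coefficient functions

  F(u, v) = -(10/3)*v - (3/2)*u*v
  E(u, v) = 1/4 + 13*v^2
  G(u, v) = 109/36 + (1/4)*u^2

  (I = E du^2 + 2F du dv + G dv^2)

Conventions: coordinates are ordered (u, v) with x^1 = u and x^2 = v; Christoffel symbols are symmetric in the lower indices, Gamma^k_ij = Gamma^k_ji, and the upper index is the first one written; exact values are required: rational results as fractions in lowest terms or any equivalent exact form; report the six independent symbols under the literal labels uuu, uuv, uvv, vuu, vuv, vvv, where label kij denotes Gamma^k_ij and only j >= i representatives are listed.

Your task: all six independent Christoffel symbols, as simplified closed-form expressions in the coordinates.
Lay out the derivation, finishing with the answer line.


E = 1/4 + 13*v^2; F = -(10/3)*v - (3/2)*u*v; G = 109/36 + (1/4)*u^2
Gamma^k_ij = (1/2) g^{kl} (d_i g_jl + d_j g_il - d_l g_ij), with g^inv = (1/(EG-F^2)) [[G, -F], [-F, E]]
first partials: E_u = 0, E_v = 26*v, F_u = -(3/2)*v, F_v = -10/3 - (3/2)*u, G_u = (1/2)*u, G_v = 0
D = EG - F^2 = 109/144 + (113/4)*v^2 + (1/16)*u^2 - 10*u*v^2 + u^2*v^2
expanded: Gamma^u_uu = (G E_u - 2F F_u + F E_v)/(2D), Gamma^u_uv = (G E_v - F G_u)/(2D), Gamma^u_vv = (2G F_v - G G_u - F G_v)/(2D), Gamma^v_uu = (2E F_u - E E_v - F E_u)/(2D), Gamma^v_uv = (E G_u - F E_v)/(2D), Gamma^v_vv = (E G_v - 2F F_v + F G_u)/(2D); substitute and cancel common factors

Answer: Gamma_uuu = (-3132*u*v^2 - 6960*v^2)/(144*u^2*v^2 + 9*u^2 - 1440*u*v^2 + 4068*v^2 + 109), Gamma_uuv = (522*u^2*v + 120*u*v + 5668*v)/(144*u^2*v^2 + 9*u^2 - 1440*u*v^2 + 4068*v^2 + 109), Gamma_uvv = (-189*u^3 - 360*u^2 - 2289*u - 4360)/(432*u^2*v^2 + 27*u^2 - 4320*u*v^2 + 12204*v^2 + 327), Gamma_vuu = (-27144*v^3 - 522*v)/(144*u^2*v^2 + 9*u^2 - 1440*u*v^2 + 4068*v^2 + 109), Gamma_vuv = (3276*u*v^2 + 9*u + 6240*v^2)/(144*u^2*v^2 + 9*u^2 - 1440*u*v^2 + 4068*v^2 + 109), Gamma_vvv = (-378*u^2*v - 1560*u*v - 1600*v)/(144*u^2*v^2 + 9*u^2 - 1440*u*v^2 + 4068*v^2 + 109)


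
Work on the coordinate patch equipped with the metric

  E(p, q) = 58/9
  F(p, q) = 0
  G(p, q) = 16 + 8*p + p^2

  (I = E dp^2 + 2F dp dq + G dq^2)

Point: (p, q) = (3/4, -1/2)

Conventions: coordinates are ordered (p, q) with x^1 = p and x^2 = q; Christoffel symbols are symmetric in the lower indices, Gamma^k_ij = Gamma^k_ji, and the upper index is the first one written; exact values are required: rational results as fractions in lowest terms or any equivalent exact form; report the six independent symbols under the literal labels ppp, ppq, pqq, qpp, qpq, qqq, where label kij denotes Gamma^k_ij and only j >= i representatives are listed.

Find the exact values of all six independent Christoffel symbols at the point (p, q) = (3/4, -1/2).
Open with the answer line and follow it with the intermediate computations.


Answer: Gamma_ppp = 0, Gamma_ppq = 0, Gamma_pqq = -171/232, Gamma_qpp = 0, Gamma_qpq = 4/19, Gamma_qqq = 0

E = 58/9, F = 0, G = 361/16 at the point
E_p = 0, E_q = 0, F_p = 0, F_q = 0, G_p = 19/2, G_q = 0
EG - F^2 = 10469/72;  g^inv = (72/10469) * [[361/16, 0], [0, 58/9]]
first-kind symbols [ij,l] = (1/2)(d_i g_jl + d_j g_il - d_l g_ij): [pp,p] = E_p/2 = 0, [pp,q] = F_p - E_q/2 = 0, [pq,p] = E_q/2 = 0, [pq,q] = G_p/2 = 19/4, [qq,p] = F_q - G_p/2 = -19/4, [qq,q] = G_q/2 = 0
Gamma^p_ij = (G*[ij,p] - F*[ij,q])/(EG - F^2), Gamma^q_ij = (E*[ij,q] - F*[ij,p])/(EG - F^2)


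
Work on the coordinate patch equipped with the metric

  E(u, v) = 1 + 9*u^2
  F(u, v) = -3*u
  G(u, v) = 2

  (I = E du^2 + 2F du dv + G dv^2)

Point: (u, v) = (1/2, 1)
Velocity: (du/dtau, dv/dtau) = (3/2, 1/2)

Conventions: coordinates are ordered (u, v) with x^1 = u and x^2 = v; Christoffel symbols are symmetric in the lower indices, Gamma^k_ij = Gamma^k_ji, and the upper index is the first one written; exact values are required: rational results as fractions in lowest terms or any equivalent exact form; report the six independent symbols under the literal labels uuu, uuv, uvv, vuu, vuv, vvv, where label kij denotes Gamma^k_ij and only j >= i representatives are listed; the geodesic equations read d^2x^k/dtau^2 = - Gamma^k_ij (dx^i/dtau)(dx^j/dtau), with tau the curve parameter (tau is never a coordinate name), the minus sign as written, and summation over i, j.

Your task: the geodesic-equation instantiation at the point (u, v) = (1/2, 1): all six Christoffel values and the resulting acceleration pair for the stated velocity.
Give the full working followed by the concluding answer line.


E = 13/4, F = -3/2, G = 2 at the point
E_u = 9, E_v = 0, F_u = -3, F_v = 0, G_u = 0, G_v = 0
EG - F^2 = 17/4;  g^inv = (4/17) * [[2, 3/2], [3/2, 13/4]]
first-kind symbols [ij,l] = (1/2)(d_i g_jl + d_j g_il - d_l g_ij): [uu,u] = E_u/2 = 9/2, [uu,v] = F_u - E_v/2 = -3, [uv,u] = E_v/2 = 0, [uv,v] = G_u/2 = 0, [vv,u] = F_v - G_u/2 = 0, [vv,v] = G_v/2 = 0
Gamma^u_ij = (G*[ij,u] - F*[ij,v])/(EG - F^2), Gamma^v_ij = (E*[ij,v] - F*[ij,u])/(EG - F^2)
Gamma_uuu = 18/17, Gamma_uuv = 0, Gamma_uvv = 0, Gamma_vuu = -12/17, Gamma_vuv = 0, Gamma_vvv = 0
d^2u/dtau^2 = -(Gamma_uuu*(3/2)^2 + 2*Gamma_uuv*(3/2)*(1/2) + Gamma_uvv*(1/2)^2) = -81/34
d^2v/dtau^2 = -(Gamma_vuu*(3/2)^2 + 2*Gamma_vuv*(3/2)*(1/2) + Gamma_vvv*(1/2)^2) = 27/17

Answer: Gamma_uuu = 18/17, Gamma_uuv = 0, Gamma_uvv = 0, Gamma_vuu = -12/17, Gamma_vuv = 0, Gamma_vvv = 0; accelerations (d^2u/dtau^2, d^2v/dtau^2) = (-81/34, 27/17)


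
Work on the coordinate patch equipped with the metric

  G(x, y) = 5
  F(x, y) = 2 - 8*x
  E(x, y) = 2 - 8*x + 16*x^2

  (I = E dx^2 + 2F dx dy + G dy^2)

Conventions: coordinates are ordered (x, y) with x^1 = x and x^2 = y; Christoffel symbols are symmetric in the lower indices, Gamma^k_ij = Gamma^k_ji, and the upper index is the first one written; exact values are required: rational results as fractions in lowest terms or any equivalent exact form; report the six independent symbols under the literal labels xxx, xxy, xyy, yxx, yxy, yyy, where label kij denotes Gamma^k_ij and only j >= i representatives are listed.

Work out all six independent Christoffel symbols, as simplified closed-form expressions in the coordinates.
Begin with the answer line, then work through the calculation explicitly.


Answer: Gamma_xxx = (8*x - 2)/(8*x^2 - 4*x + 3), Gamma_xxy = 0, Gamma_xyy = 0, Gamma_yxx = -4/(8*x^2 - 4*x + 3), Gamma_yxy = 0, Gamma_yyy = 0

E = 2 - 8*x + 16*x^2; F = 2 - 8*x; G = 5
Gamma^k_ij = (1/2) g^{kl} (d_i g_jl + d_j g_il - d_l g_ij), with g^inv = (1/(EG-F^2)) [[G, -F], [-F, E]]
first partials: E_x = -8 + 32*x, E_y = 0, F_x = -8, F_y = 0, G_x = 0, G_y = 0
D = EG - F^2 = 6 - 8*x + 16*x^2
expanded: Gamma^x_xx = (G E_x - 2F F_x + F E_y)/(2D), Gamma^x_xy = (G E_y - F G_x)/(2D), Gamma^x_yy = (2G F_y - G G_x - F G_y)/(2D), Gamma^y_xx = (2E F_x - E E_y - F E_x)/(2D), Gamma^y_xy = (E G_x - F E_y)/(2D), Gamma^y_yy = (E G_y - 2F F_y + F G_x)/(2D); substitute and cancel common factors


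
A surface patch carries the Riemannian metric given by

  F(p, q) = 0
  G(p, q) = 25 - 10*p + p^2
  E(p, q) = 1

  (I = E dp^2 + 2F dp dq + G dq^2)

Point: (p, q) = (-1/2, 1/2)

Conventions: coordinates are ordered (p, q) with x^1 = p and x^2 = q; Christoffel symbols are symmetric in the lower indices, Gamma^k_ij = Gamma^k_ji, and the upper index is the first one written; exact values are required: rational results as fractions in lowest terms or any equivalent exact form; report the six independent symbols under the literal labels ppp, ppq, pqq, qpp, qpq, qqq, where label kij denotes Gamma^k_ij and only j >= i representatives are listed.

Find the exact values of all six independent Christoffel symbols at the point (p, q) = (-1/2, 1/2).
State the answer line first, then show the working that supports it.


Answer: Gamma_ppp = 0, Gamma_ppq = 0, Gamma_pqq = 11/2, Gamma_qpp = 0, Gamma_qpq = -2/11, Gamma_qqq = 0

E = 1, F = 0, G = 121/4 at the point
E_p = 0, E_q = 0, F_p = 0, F_q = 0, G_p = -11, G_q = 0
EG - F^2 = 121/4;  g^inv = (4/121) * [[121/4, 0], [0, 1]]
first-kind symbols [ij,l] = (1/2)(d_i g_jl + d_j g_il - d_l g_ij): [pp,p] = E_p/2 = 0, [pp,q] = F_p - E_q/2 = 0, [pq,p] = E_q/2 = 0, [pq,q] = G_p/2 = -11/2, [qq,p] = F_q - G_p/2 = 11/2, [qq,q] = G_q/2 = 0
Gamma^p_ij = (G*[ij,p] - F*[ij,q])/(EG - F^2), Gamma^q_ij = (E*[ij,q] - F*[ij,p])/(EG - F^2)


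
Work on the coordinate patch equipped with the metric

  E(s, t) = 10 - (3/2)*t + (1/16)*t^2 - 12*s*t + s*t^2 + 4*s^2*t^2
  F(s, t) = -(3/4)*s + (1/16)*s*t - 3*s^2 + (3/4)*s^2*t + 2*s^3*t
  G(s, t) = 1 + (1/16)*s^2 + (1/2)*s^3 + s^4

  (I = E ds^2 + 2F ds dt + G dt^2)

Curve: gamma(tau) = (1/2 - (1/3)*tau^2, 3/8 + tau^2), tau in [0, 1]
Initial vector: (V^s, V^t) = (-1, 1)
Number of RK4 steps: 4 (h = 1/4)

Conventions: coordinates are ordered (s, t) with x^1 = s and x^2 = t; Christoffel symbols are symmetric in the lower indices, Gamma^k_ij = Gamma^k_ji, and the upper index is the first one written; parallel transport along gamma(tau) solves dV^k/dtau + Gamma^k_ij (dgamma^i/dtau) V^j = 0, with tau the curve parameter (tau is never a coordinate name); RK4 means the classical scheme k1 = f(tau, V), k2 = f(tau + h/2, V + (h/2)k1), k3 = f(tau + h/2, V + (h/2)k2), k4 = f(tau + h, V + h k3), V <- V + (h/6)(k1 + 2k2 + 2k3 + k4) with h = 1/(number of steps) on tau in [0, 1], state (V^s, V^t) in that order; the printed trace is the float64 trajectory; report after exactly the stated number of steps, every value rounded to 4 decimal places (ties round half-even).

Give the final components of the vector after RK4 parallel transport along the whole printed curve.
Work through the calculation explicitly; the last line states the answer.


gamma'(tau) = (-(2/3)*tau, 2*tau); f(tau, V)^k = -Gamma^k_ij(gamma(tau)) gamma'^i(tau) V^j; h = 1/4; intermediate values shown to 6 dp
curve data and Christoffel symbols at the stage parameters:
  tau = 0.000000: gamma = (0.500000, 0.375000), gamma' = (0.000000, 0.000000); Gamma_sss = -0.251520, Gamma_sst = -0.419200, Gamma_stt = 0.000000, Gamma_tss = 0.037262, Gamma_tst = 0.062104, Gamma_ttt = 0.000000
  tau = 0.125000: gamma = (0.494792, 0.390625), gamma' = (-0.083333, 0.250000); Gamma_sss = -0.263290, Gamma_sst = -0.417754, Gamma_stt = 0.000000, Gamma_tss = 0.038567, Gamma_tst = 0.061193, Gamma_ttt = 0.000000
  tau = 0.250000: gamma = (0.479167, 0.437500), gamma' = (-0.166667, 0.500000); Gamma_sss = -0.299106, Gamma_sst = -0.413051, Gamma_stt = 0.000000, Gamma_tss = 0.042287, Gamma_tst = 0.058396, Gamma_ttt = 0.000000
  tau = 0.375000: gamma = (0.453125, 0.515625), gamma' = (-0.250000, 0.750000); Gamma_sss = -0.360320, Gamma_sst = -0.403995, Gamma_stt = 0.000000, Gamma_tss = 0.047757, Gamma_tst = 0.053546, Gamma_ttt = 0.000000
  tau = 0.500000: gamma = (0.416667, 0.625000), gamma' = (-0.333333, 1.000000); Gamma_sss = -0.448571, Gamma_sst = -0.388762, Gamma_stt = 0.000000, Gamma_tss = 0.053641, Gamma_tst = 0.046489, Gamma_ttt = 0.000000
  tau = 0.625000: gamma = (0.369792, 0.765625), gamma' = (-0.416667, 1.250000); Gamma_sss = -0.564675, Gamma_sst = -0.364926, Gamma_stt = 0.000000, Gamma_tss = 0.057716, Gamma_tst = 0.037300, Gamma_ttt = 0.000000
  tau = 0.750000: gamma = (0.312500, 0.937500), gamma' = (-0.500000, 1.500000); Gamma_sss = -0.706842, Gamma_sst = -0.329859, Gamma_stt = 0.000000, Gamma_tss = 0.057003, Gamma_tst = 0.026602, Gamma_ttt = 0.000000
  tau = 0.875000: gamma = (0.244792, 1.140625), gamma' = (-0.583333, 1.750000); Gamma_sss = -0.868403, Gamma_sst = -0.281537, Gamma_stt = 0.000000, Gamma_tss = 0.048776, Gamma_tst = 0.015813, Gamma_ttt = 0.000000
  tau = 1.000000: gamma = (0.166667, 1.375000), gamma' = (-0.666667, 2.000000); Gamma_sss = -1.035748, Gamma_sst = -0.219704, Gamma_stt = 0.000000, Gamma_tss = 0.032725, Gamma_tst = 0.006942, Gamma_ttt = 0.000000
step 0: V^s = -1.0000, V^t = 1.0000
step 1: k1 = (0.000000, 0.000000), k2 = (-0.117310, 0.017184), k3 = (-0.118595, 0.017372), k4 = (-0.230460, 0.032582); V <- V + (h/6)(k1 + 2k2 + 2k3 + k4): V^s = -1.0293, V^t = 1.0042
step 2: k1 = (-0.230392, 0.032572), k2 = (-0.327116, 0.043356), k3 = (-0.329826, 0.043716), k4 = (-0.397517, 0.047536); V <- V + (h/6)(k1 + 2k2 + 2k3 + k4): V^s = -1.1102, V^t = 1.0148
step 3: k1 = (-0.397104, 0.047486), k2 = (-0.411384, 0.042048), k3 = (-0.411675, 0.042078), k4 = (-0.340603, 0.027468); V <- V + (h/6)(k1 + 2k2 + 2k3 + k4): V^s = -1.2095, V^t = 1.0250
step 4: k1 = (-0.340032, 0.027422), k2 = (-0.151517, 0.008510), k3 = (-0.151456, 0.008507), k4 = (0.162762, -0.005143); V <- V + (h/6)(k1 + 2k2 + 2k3 + k4): V^s = -1.2421, V^t = 1.0273

Answer: V^s = -1.2421, V^t = 1.0273
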